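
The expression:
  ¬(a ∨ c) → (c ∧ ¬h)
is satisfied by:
  {a: True, c: True}
  {a: True, c: False}
  {c: True, a: False}


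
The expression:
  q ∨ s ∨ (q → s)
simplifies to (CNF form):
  True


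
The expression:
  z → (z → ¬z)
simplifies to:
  ¬z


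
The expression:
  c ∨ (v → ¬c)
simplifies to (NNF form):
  True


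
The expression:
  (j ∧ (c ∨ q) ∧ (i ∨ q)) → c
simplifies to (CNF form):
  c ∨ ¬j ∨ ¬q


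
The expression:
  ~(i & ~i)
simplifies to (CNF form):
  True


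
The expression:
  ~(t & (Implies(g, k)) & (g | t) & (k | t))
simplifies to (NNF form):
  ~t | (g & ~k)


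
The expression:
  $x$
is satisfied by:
  {x: True}


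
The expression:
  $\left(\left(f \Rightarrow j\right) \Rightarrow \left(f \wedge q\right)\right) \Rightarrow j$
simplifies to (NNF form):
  $j \vee \neg f$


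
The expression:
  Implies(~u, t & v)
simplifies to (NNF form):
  u | (t & v)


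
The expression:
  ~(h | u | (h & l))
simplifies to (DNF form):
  ~h & ~u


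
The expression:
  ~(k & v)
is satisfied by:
  {k: False, v: False}
  {v: True, k: False}
  {k: True, v: False}


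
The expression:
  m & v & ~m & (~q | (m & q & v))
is never true.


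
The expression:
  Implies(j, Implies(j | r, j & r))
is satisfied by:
  {r: True, j: False}
  {j: False, r: False}
  {j: True, r: True}


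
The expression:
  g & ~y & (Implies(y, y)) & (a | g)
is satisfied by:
  {g: True, y: False}


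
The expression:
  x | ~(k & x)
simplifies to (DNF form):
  True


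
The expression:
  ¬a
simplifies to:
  ¬a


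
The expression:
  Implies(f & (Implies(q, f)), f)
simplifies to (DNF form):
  True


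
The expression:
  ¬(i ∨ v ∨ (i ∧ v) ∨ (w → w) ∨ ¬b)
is never true.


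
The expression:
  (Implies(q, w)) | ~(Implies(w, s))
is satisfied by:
  {w: True, q: False}
  {q: False, w: False}
  {q: True, w: True}


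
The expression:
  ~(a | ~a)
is never true.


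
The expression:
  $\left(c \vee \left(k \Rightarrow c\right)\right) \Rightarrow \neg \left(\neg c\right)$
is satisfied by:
  {k: True, c: True}
  {k: True, c: False}
  {c: True, k: False}


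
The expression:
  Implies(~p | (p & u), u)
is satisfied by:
  {u: True, p: True}
  {u: True, p: False}
  {p: True, u: False}


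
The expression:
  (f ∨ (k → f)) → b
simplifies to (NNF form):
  b ∨ (k ∧ ¬f)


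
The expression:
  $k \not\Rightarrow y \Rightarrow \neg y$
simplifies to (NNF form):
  $\text{True}$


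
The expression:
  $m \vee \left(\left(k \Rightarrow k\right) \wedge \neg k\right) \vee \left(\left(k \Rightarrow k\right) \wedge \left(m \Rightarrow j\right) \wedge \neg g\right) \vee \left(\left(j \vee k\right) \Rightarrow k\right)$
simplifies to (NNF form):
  $\text{True}$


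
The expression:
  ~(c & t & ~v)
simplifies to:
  v | ~c | ~t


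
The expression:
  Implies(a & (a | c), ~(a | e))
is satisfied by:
  {a: False}


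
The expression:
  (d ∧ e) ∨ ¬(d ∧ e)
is always true.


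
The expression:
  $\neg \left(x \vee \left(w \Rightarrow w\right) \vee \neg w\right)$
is never true.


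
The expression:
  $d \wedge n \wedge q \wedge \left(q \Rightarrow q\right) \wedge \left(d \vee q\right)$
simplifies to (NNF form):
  $d \wedge n \wedge q$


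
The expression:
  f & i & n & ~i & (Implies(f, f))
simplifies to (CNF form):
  False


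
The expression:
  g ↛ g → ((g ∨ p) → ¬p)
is always true.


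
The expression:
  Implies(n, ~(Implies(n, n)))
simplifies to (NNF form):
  ~n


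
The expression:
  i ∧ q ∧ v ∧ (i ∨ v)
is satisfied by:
  {i: True, q: True, v: True}


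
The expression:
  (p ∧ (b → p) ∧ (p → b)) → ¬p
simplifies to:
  ¬b ∨ ¬p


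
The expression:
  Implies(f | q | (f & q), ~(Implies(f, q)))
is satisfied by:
  {q: False}


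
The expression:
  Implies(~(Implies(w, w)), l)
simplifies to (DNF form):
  True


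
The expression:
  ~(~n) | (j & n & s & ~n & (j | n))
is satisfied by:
  {n: True}


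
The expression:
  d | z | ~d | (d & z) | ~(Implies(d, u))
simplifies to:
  True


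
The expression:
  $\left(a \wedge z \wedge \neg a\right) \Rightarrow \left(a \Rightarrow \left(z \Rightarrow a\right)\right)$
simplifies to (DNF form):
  $\text{True}$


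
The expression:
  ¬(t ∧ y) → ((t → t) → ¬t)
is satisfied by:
  {y: True, t: False}
  {t: False, y: False}
  {t: True, y: True}


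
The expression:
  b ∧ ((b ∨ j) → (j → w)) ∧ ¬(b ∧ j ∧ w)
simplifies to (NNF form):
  b ∧ ¬j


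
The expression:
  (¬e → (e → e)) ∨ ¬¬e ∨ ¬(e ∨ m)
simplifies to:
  True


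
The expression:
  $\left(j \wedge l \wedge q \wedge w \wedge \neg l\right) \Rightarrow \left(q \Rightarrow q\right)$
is always true.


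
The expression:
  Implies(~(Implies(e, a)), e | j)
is always true.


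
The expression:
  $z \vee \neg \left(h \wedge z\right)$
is always true.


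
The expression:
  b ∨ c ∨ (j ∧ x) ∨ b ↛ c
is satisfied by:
  {b: True, c: True, x: True, j: True}
  {b: True, c: True, x: True, j: False}
  {b: True, c: True, j: True, x: False}
  {b: True, c: True, j: False, x: False}
  {b: True, x: True, j: True, c: False}
  {b: True, x: True, j: False, c: False}
  {b: True, x: False, j: True, c: False}
  {b: True, x: False, j: False, c: False}
  {c: True, x: True, j: True, b: False}
  {c: True, x: True, j: False, b: False}
  {c: True, j: True, x: False, b: False}
  {c: True, j: False, x: False, b: False}
  {x: True, j: True, c: False, b: False}


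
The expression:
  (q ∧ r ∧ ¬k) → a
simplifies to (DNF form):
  a ∨ k ∨ ¬q ∨ ¬r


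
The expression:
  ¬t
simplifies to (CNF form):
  ¬t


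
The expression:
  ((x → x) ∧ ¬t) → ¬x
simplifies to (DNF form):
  t ∨ ¬x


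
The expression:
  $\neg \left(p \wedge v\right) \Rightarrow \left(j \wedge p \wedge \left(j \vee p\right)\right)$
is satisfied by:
  {p: True, v: True, j: True}
  {p: True, v: True, j: False}
  {p: True, j: True, v: False}


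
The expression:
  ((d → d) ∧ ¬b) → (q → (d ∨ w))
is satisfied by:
  {b: True, d: True, w: True, q: False}
  {b: True, d: True, w: False, q: False}
  {b: True, w: True, q: False, d: False}
  {b: True, w: False, q: False, d: False}
  {d: True, w: True, q: False, b: False}
  {d: True, w: False, q: False, b: False}
  {w: True, d: False, q: False, b: False}
  {w: False, d: False, q: False, b: False}
  {b: True, d: True, q: True, w: True}
  {b: True, d: True, q: True, w: False}
  {b: True, q: True, w: True, d: False}
  {b: True, q: True, w: False, d: False}
  {q: True, d: True, w: True, b: False}
  {q: True, d: True, w: False, b: False}
  {q: True, w: True, d: False, b: False}


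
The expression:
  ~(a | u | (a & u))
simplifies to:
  ~a & ~u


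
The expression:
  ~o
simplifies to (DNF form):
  ~o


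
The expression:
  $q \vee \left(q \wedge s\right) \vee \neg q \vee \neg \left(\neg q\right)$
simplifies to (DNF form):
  $\text{True}$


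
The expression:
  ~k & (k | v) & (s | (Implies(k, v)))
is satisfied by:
  {v: True, k: False}


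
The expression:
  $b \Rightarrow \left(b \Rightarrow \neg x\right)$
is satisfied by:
  {x: False, b: False}
  {b: True, x: False}
  {x: True, b: False}


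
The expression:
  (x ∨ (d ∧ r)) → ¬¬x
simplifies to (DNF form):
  x ∨ ¬d ∨ ¬r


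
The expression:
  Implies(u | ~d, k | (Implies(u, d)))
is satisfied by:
  {d: True, k: True, u: False}
  {d: True, u: False, k: False}
  {k: True, u: False, d: False}
  {k: False, u: False, d: False}
  {d: True, k: True, u: True}
  {d: True, u: True, k: False}
  {k: True, u: True, d: False}


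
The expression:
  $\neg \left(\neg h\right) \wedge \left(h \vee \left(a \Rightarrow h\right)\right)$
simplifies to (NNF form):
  $h$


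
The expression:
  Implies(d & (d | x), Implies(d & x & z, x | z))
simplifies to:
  True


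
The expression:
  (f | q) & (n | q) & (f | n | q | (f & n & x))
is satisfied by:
  {n: True, q: True, f: True}
  {n: True, q: True, f: False}
  {q: True, f: True, n: False}
  {q: True, f: False, n: False}
  {n: True, f: True, q: False}


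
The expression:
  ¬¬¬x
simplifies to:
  ¬x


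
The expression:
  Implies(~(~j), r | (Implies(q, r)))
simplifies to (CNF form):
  r | ~j | ~q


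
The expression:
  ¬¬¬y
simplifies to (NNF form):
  ¬y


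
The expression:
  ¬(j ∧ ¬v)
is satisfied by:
  {v: True, j: False}
  {j: False, v: False}
  {j: True, v: True}


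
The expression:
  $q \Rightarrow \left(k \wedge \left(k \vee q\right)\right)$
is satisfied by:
  {k: True, q: False}
  {q: False, k: False}
  {q: True, k: True}


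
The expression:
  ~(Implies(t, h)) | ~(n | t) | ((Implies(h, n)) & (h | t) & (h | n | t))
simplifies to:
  (n & t) | (h & ~t) | (~h & ~n)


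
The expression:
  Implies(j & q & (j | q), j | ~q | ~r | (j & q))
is always true.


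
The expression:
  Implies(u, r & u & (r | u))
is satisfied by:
  {r: True, u: False}
  {u: False, r: False}
  {u: True, r: True}


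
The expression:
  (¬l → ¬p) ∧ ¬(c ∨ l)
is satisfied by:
  {p: False, l: False, c: False}


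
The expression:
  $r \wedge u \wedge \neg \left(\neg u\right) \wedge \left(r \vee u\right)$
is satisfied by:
  {r: True, u: True}


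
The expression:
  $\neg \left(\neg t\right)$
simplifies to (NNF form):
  $t$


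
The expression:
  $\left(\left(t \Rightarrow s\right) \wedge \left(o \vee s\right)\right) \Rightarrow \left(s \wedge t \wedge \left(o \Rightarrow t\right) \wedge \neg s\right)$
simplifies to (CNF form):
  $\neg s \wedge \left(t \vee \neg o\right)$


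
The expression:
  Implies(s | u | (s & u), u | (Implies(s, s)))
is always true.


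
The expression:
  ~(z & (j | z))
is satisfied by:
  {z: False}


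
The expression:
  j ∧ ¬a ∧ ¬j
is never true.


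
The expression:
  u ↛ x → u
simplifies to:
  True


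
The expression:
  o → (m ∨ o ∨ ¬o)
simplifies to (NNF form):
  True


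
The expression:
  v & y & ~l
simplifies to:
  v & y & ~l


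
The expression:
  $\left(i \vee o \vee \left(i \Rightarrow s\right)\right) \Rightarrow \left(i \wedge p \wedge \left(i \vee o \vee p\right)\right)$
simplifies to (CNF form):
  $i \wedge p$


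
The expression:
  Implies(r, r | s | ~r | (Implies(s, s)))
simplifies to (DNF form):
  True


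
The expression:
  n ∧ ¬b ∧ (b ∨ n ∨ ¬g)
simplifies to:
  n ∧ ¬b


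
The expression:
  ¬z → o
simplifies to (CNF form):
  o ∨ z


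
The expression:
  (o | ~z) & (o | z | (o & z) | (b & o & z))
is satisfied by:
  {o: True}


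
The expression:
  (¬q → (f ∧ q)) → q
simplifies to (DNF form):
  True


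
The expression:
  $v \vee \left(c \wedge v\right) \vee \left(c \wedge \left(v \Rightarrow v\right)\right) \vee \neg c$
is always true.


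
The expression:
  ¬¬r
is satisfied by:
  {r: True}


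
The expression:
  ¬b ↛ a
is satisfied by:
  {a: True, b: False}
  {b: False, a: False}
  {b: True, a: True}


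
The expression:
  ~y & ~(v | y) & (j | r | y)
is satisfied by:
  {r: True, j: True, v: False, y: False}
  {r: True, v: False, j: False, y: False}
  {j: True, r: False, v: False, y: False}


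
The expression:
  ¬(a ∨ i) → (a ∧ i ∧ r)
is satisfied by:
  {i: True, a: True}
  {i: True, a: False}
  {a: True, i: False}


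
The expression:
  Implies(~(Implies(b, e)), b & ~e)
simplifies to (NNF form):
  True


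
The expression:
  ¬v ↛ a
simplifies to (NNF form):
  ¬a ∧ ¬v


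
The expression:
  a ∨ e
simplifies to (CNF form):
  a ∨ e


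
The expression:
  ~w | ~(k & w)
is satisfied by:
  {w: False, k: False}
  {k: True, w: False}
  {w: True, k: False}


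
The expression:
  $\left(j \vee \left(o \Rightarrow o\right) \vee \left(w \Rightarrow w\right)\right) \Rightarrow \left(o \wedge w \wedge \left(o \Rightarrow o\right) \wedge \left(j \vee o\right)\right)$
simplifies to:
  $o \wedge w$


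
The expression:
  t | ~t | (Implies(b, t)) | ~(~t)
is always true.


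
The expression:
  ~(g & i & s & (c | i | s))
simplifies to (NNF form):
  ~g | ~i | ~s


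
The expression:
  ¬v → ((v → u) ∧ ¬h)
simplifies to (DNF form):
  v ∨ ¬h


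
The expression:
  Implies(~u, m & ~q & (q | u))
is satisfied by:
  {u: True}


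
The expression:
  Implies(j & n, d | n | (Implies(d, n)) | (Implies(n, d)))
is always true.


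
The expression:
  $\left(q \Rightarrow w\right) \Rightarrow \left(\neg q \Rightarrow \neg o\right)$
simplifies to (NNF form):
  $q \vee \neg o$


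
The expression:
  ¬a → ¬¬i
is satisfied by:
  {i: True, a: True}
  {i: True, a: False}
  {a: True, i: False}


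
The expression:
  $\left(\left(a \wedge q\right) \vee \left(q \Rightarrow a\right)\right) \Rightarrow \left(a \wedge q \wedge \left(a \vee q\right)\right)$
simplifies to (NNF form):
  $q$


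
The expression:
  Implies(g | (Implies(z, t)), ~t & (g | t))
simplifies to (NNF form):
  ~t & (g | z)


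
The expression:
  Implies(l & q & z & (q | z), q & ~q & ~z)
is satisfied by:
  {l: False, q: False, z: False}
  {z: True, l: False, q: False}
  {q: True, l: False, z: False}
  {z: True, q: True, l: False}
  {l: True, z: False, q: False}
  {z: True, l: True, q: False}
  {q: True, l: True, z: False}


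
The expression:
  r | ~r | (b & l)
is always true.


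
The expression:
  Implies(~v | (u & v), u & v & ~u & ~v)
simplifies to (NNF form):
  v & ~u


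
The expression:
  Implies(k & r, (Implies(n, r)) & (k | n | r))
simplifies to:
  True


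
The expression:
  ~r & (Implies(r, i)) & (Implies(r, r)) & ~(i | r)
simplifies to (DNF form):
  ~i & ~r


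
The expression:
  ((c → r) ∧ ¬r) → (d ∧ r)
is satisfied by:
  {r: True, c: True}
  {r: True, c: False}
  {c: True, r: False}


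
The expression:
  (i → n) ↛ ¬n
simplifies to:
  n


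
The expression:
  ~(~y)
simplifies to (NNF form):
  y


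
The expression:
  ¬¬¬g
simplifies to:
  ¬g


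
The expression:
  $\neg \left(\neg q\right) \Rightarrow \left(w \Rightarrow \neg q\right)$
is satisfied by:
  {w: False, q: False}
  {q: True, w: False}
  {w: True, q: False}


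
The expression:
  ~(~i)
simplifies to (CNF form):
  i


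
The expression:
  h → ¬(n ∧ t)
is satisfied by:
  {h: False, t: False, n: False}
  {n: True, h: False, t: False}
  {t: True, h: False, n: False}
  {n: True, t: True, h: False}
  {h: True, n: False, t: False}
  {n: True, h: True, t: False}
  {t: True, h: True, n: False}


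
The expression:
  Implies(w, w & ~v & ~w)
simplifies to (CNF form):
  ~w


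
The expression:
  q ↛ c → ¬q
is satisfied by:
  {c: True, q: False}
  {q: False, c: False}
  {q: True, c: True}


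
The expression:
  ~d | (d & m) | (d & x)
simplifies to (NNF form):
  m | x | ~d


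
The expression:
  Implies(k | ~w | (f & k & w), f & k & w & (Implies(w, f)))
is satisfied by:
  {f: True, w: True, k: False}
  {w: True, k: False, f: False}
  {k: True, f: True, w: True}


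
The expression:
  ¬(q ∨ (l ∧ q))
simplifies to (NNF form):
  ¬q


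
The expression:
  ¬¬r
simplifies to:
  r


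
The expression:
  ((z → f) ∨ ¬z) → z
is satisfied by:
  {z: True}


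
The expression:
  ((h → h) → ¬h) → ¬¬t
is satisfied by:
  {t: True, h: True}
  {t: True, h: False}
  {h: True, t: False}


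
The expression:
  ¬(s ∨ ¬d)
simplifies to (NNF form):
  d ∧ ¬s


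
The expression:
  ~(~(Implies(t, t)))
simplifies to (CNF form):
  True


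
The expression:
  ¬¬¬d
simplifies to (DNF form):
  ¬d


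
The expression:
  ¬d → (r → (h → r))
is always true.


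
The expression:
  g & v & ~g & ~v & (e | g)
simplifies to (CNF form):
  False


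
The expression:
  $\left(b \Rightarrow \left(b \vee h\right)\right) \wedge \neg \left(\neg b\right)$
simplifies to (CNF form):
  $b$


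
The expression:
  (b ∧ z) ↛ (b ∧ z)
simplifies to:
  False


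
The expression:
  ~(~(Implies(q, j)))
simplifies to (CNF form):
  j | ~q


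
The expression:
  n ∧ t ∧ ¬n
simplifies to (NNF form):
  False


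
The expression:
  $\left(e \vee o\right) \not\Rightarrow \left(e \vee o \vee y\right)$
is never true.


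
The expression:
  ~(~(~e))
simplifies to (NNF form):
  ~e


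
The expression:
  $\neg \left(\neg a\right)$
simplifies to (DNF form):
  $a$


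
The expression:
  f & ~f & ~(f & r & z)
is never true.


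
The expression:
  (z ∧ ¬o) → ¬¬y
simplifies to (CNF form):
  o ∨ y ∨ ¬z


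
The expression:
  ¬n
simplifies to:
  ¬n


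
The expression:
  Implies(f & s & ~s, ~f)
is always true.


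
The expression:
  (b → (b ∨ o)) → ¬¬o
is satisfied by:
  {o: True}


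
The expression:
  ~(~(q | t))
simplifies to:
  q | t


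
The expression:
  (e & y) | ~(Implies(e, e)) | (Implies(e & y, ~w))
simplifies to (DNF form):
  True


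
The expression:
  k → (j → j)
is always true.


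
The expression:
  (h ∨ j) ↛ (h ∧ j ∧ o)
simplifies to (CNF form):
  (h ∨ j) ∧ (j ∨ ¬j) ∧ (h ∨ j ∨ ¬h) ∧ (h ∨ j ∨ ¬o) ∧ (h ∨ ¬h ∨ ¬o) ∧ (j ∨ ¬h ∨ ¬j) ∧ (j ∨ ¬j ∨ ¬o) ∧ (¬h ∨ ¬j ∨ ¬o)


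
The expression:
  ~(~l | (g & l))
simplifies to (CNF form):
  l & ~g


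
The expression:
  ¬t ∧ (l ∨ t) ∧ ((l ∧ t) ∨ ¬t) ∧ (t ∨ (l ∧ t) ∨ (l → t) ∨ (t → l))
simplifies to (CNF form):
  l ∧ ¬t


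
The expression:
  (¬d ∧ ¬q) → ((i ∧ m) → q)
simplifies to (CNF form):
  d ∨ q ∨ ¬i ∨ ¬m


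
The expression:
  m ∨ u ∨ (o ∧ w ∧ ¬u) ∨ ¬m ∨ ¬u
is always true.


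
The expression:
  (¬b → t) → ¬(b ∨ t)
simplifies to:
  ¬b ∧ ¬t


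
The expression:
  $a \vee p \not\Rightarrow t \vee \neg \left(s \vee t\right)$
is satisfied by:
  {a: True, p: True, t: False, s: False}
  {a: True, t: False, s: False, p: False}
  {a: True, p: True, s: True, t: False}
  {a: True, s: True, t: False, p: False}
  {a: True, p: True, t: True, s: False}
  {a: True, t: True, s: False, p: False}
  {a: True, p: True, s: True, t: True}
  {a: True, s: True, t: True, p: False}
  {p: True, t: False, s: False, a: False}
  {p: False, t: False, s: False, a: False}
  {p: True, s: True, t: False, a: False}


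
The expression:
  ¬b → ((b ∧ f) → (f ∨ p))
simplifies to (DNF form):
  True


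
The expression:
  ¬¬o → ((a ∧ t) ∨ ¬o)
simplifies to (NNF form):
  (a ∧ t) ∨ ¬o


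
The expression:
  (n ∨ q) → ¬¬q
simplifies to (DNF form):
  q ∨ ¬n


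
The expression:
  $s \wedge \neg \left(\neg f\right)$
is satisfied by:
  {s: True, f: True}


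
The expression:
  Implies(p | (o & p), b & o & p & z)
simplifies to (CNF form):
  (b | ~p) & (o | ~p) & (z | ~p)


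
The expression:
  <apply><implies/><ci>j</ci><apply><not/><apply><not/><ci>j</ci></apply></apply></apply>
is always true.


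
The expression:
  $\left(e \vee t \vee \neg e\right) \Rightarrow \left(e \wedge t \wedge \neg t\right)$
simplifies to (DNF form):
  $\text{False}$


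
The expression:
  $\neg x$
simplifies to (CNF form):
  $\neg x$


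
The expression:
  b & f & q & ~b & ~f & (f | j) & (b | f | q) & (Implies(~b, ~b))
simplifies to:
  False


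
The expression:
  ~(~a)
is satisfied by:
  {a: True}


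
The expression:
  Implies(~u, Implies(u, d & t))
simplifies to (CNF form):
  True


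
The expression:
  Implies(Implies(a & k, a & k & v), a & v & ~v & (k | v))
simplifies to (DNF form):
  a & k & ~v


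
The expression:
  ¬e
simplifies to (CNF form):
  ¬e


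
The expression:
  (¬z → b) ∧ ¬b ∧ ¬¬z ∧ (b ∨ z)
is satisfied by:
  {z: True, b: False}


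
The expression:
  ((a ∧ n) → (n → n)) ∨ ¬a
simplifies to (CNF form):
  True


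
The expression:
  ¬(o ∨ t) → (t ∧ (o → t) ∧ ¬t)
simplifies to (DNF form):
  o ∨ t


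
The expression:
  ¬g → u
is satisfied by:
  {g: True, u: True}
  {g: True, u: False}
  {u: True, g: False}


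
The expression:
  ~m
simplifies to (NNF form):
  ~m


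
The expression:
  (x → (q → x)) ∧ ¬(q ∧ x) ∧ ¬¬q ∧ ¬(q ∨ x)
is never true.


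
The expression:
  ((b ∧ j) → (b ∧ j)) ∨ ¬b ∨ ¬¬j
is always true.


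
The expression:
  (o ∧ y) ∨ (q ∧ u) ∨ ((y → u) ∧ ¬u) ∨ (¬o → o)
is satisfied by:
  {q: True, o: True, y: False, u: False}
  {o: True, y: False, u: False, q: False}
  {q: True, o: True, u: True, y: False}
  {o: True, u: True, y: False, q: False}
  {o: True, q: True, y: True, u: False}
  {o: True, y: True, u: False, q: False}
  {q: True, o: True, u: True, y: True}
  {o: True, u: True, y: True, q: False}
  {q: True, y: False, u: False, o: False}
  {q: False, y: False, u: False, o: False}
  {q: True, u: True, y: False, o: False}
  {q: True, y: True, u: True, o: False}


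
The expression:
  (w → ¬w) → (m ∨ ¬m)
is always true.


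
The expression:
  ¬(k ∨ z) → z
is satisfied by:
  {k: True, z: True}
  {k: True, z: False}
  {z: True, k: False}


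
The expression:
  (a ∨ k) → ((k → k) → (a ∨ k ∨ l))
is always true.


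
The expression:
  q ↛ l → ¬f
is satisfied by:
  {l: True, q: False, f: False}
  {l: False, q: False, f: False}
  {f: True, l: True, q: False}
  {f: True, l: False, q: False}
  {q: True, l: True, f: False}
  {q: True, l: False, f: False}
  {q: True, f: True, l: True}


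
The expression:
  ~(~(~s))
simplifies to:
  ~s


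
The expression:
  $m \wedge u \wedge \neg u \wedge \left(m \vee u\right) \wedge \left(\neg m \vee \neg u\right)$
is never true.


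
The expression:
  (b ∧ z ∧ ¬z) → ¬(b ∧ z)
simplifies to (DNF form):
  True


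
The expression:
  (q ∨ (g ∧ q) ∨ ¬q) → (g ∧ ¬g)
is never true.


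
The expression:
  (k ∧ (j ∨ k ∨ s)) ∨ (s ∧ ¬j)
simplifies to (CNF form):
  (k ∨ s) ∧ (k ∨ ¬j)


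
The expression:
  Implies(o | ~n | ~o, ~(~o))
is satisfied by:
  {o: True}


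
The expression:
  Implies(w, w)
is always true.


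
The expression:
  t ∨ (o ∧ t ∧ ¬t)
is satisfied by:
  {t: True}


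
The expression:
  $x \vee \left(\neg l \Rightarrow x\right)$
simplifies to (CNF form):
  $l \vee x$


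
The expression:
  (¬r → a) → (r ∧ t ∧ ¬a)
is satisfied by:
  {t: True, a: False, r: False}
  {t: False, a: False, r: False}
  {r: True, t: True, a: False}


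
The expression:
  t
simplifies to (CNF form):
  t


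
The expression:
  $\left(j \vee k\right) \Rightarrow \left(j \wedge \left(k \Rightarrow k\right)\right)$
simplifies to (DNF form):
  $j \vee \neg k$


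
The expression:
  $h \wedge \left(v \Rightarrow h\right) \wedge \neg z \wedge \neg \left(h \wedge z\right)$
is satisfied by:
  {h: True, z: False}


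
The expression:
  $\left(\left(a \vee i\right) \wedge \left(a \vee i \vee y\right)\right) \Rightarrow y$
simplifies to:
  $y \vee \left(\neg a \wedge \neg i\right)$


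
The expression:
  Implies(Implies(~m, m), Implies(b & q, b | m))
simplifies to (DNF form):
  True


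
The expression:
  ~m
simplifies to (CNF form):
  ~m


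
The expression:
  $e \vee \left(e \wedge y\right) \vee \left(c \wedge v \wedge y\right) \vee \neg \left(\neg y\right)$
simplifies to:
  $e \vee y$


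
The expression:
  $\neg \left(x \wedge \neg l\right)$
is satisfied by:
  {l: True, x: False}
  {x: False, l: False}
  {x: True, l: True}


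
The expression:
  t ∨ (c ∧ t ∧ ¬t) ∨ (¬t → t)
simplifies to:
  t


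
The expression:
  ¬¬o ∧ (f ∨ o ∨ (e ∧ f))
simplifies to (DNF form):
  o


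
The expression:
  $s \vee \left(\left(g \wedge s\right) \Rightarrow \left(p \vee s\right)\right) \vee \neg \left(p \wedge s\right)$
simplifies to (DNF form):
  $\text{True}$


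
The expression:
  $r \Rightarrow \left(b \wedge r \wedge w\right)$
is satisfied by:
  {b: True, w: True, r: False}
  {b: True, w: False, r: False}
  {w: True, b: False, r: False}
  {b: False, w: False, r: False}
  {r: True, b: True, w: True}


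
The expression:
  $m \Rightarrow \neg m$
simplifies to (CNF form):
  $\neg m$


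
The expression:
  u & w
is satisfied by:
  {u: True, w: True}


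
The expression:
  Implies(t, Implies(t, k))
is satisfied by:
  {k: True, t: False}
  {t: False, k: False}
  {t: True, k: True}


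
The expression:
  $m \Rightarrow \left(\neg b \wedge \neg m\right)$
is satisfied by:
  {m: False}


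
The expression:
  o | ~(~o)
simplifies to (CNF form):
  o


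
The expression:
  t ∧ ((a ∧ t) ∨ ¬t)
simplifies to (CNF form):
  a ∧ t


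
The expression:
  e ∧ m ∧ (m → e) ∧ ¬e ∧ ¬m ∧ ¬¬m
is never true.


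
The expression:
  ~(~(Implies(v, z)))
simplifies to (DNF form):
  z | ~v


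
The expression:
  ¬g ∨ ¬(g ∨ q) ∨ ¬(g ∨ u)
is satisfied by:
  {g: False}


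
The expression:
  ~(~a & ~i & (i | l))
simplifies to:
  a | i | ~l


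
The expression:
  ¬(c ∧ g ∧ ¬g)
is always true.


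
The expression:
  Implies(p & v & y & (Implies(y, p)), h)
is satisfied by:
  {h: True, p: False, v: False, y: False}
  {h: False, p: False, v: False, y: False}
  {h: True, y: True, p: False, v: False}
  {y: True, h: False, p: False, v: False}
  {h: True, v: True, y: False, p: False}
  {v: True, y: False, p: False, h: False}
  {h: True, y: True, v: True, p: False}
  {y: True, v: True, h: False, p: False}
  {h: True, p: True, y: False, v: False}
  {p: True, y: False, v: False, h: False}
  {h: True, y: True, p: True, v: False}
  {y: True, p: True, h: False, v: False}
  {h: True, v: True, p: True, y: False}
  {v: True, p: True, y: False, h: False}
  {h: True, y: True, v: True, p: True}


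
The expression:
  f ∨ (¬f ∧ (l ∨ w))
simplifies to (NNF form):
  f ∨ l ∨ w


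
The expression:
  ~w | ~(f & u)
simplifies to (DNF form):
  ~f | ~u | ~w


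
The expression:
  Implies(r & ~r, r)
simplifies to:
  True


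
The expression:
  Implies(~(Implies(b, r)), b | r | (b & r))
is always true.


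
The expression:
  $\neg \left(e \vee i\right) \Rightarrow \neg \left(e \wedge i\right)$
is always true.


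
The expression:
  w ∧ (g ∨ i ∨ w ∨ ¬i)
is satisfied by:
  {w: True}


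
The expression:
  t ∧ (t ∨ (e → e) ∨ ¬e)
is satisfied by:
  {t: True}


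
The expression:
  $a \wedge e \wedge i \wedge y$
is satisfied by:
  {a: True, i: True, e: True, y: True}


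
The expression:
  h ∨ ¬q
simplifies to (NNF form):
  h ∨ ¬q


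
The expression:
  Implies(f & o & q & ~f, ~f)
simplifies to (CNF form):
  True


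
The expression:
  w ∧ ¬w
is never true.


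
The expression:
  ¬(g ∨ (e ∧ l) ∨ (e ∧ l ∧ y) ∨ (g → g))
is never true.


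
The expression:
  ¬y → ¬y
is always true.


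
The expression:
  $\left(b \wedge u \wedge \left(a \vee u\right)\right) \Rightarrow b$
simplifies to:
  $\text{True}$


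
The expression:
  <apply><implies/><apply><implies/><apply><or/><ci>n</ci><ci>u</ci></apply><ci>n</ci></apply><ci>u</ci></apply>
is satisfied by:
  {u: True}


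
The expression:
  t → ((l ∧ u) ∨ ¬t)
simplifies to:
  (l ∧ u) ∨ ¬t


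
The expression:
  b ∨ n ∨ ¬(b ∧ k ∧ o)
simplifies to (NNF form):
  True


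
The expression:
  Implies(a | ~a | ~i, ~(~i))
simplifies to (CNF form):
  i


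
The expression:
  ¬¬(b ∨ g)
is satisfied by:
  {b: True, g: True}
  {b: True, g: False}
  {g: True, b: False}


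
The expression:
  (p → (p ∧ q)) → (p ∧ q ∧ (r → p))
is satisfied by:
  {p: True}


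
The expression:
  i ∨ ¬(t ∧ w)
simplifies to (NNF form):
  i ∨ ¬t ∨ ¬w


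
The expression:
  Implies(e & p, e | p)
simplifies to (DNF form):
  True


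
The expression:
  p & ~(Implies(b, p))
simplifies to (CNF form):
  False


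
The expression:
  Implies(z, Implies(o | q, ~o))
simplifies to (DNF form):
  ~o | ~z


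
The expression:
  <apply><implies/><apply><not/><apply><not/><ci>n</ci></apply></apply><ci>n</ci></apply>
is always true.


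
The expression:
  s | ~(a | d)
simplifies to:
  s | (~a & ~d)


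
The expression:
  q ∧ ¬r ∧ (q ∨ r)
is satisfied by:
  {q: True, r: False}


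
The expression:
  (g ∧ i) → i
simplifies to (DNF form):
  True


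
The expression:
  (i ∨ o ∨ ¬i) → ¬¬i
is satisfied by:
  {i: True}


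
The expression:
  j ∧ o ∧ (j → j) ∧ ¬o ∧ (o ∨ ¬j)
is never true.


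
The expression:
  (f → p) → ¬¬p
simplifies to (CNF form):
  f ∨ p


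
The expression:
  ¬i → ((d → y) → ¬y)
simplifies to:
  i ∨ ¬y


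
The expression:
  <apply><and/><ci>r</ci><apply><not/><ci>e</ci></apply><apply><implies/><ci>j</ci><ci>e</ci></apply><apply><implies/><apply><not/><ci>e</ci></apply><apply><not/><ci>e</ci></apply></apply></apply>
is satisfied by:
  {r: True, e: False, j: False}


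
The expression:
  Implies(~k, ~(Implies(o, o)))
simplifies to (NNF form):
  k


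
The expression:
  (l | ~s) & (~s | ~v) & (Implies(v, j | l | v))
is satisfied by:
  {l: True, s: False, v: False}
  {l: False, s: False, v: False}
  {v: True, l: True, s: False}
  {v: True, l: False, s: False}
  {s: True, l: True, v: False}


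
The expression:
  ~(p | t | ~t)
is never true.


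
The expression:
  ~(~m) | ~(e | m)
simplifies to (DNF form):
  m | ~e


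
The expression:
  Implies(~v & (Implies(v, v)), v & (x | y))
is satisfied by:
  {v: True}


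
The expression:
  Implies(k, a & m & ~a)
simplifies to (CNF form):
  ~k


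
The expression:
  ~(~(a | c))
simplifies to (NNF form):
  a | c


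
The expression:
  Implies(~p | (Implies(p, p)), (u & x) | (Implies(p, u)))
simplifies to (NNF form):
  u | ~p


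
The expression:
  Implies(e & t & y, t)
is always true.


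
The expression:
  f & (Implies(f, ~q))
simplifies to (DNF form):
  f & ~q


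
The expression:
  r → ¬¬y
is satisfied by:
  {y: True, r: False}
  {r: False, y: False}
  {r: True, y: True}


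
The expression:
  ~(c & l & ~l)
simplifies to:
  True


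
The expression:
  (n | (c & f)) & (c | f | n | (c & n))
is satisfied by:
  {n: True, f: True, c: True}
  {n: True, f: True, c: False}
  {n: True, c: True, f: False}
  {n: True, c: False, f: False}
  {f: True, c: True, n: False}


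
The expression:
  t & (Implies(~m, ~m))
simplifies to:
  t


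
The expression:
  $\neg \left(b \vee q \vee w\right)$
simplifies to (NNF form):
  $\neg b \wedge \neg q \wedge \neg w$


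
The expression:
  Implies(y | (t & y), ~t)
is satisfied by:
  {t: False, y: False}
  {y: True, t: False}
  {t: True, y: False}


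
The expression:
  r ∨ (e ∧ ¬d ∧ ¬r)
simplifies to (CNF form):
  (e ∨ r) ∧ (r ∨ ¬d)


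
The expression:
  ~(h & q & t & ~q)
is always true.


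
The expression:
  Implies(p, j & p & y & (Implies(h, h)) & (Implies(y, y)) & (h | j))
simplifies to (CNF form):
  (j | ~p) & (y | ~p)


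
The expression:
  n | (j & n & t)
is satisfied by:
  {n: True}


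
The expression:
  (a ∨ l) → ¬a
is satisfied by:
  {a: False}


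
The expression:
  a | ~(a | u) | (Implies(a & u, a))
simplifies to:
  True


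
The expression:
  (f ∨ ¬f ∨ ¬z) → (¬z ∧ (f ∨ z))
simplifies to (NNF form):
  f ∧ ¬z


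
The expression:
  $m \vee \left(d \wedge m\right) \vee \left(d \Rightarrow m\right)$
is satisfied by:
  {m: True, d: False}
  {d: False, m: False}
  {d: True, m: True}


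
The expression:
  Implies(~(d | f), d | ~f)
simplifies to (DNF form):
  True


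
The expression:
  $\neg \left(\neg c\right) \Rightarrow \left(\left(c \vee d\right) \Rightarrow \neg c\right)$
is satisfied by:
  {c: False}


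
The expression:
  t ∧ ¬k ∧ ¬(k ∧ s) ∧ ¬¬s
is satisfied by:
  {t: True, s: True, k: False}


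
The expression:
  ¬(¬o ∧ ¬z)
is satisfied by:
  {o: True, z: True}
  {o: True, z: False}
  {z: True, o: False}


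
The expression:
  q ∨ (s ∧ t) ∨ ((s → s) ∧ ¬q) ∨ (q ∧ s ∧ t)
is always true.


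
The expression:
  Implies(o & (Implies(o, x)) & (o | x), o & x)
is always true.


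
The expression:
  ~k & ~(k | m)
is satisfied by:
  {k: False, m: False}


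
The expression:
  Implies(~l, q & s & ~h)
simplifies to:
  l | (q & s & ~h)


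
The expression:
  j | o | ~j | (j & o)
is always true.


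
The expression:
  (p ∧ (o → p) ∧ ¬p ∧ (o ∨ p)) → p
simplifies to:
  True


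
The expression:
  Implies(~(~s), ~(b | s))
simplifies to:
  ~s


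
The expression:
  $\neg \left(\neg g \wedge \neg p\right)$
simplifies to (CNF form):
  $g \vee p$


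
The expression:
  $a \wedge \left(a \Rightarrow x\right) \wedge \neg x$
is never true.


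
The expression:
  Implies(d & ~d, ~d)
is always true.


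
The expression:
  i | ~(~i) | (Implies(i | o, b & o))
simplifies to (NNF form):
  b | i | ~o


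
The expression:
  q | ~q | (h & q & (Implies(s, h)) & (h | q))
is always true.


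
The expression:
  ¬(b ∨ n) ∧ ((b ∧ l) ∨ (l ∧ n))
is never true.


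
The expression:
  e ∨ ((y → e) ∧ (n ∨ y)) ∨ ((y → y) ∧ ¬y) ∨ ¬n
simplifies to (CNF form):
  e ∨ ¬n ∨ ¬y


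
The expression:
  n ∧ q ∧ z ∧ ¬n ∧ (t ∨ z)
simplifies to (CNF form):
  False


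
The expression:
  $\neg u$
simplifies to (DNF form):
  $\neg u$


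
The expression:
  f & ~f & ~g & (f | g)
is never true.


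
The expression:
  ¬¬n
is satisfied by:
  {n: True}


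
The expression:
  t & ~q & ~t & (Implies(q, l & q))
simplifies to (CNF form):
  False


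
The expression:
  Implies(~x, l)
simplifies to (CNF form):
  l | x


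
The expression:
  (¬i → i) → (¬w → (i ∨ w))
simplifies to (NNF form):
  True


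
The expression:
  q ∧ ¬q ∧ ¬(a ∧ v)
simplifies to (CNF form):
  False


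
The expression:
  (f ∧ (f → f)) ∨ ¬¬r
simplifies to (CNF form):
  f ∨ r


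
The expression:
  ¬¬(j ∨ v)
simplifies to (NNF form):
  j ∨ v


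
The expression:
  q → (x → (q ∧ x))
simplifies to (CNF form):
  True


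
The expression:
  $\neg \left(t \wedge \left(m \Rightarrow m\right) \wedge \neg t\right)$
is always true.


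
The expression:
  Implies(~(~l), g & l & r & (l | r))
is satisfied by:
  {r: True, g: True, l: False}
  {r: True, g: False, l: False}
  {g: True, r: False, l: False}
  {r: False, g: False, l: False}
  {r: True, l: True, g: True}


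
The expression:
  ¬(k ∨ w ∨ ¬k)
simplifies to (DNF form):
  False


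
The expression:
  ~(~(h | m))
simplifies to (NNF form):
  h | m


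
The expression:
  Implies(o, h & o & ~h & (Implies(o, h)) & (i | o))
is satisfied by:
  {o: False}


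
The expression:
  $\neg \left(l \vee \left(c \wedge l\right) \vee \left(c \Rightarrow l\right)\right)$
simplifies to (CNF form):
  $c \wedge \neg l$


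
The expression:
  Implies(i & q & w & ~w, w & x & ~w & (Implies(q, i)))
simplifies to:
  True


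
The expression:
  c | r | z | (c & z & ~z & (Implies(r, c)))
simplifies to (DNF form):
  c | r | z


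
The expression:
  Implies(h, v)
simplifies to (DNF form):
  v | ~h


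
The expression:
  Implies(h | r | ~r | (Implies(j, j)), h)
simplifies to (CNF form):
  h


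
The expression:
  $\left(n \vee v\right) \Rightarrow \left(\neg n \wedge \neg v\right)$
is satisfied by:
  {n: False, v: False}


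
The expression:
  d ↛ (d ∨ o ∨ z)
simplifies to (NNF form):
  False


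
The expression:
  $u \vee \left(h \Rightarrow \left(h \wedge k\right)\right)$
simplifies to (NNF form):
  $k \vee u \vee \neg h$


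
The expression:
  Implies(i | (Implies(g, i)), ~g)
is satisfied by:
  {g: False, i: False}
  {i: True, g: False}
  {g: True, i: False}


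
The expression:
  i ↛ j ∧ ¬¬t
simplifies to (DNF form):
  i ∧ t ∧ ¬j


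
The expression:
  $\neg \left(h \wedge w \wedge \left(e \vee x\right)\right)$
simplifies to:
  $\left(\neg e \wedge \neg x\right) \vee \neg h \vee \neg w$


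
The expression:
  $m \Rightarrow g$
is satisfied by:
  {g: True, m: False}
  {m: False, g: False}
  {m: True, g: True}


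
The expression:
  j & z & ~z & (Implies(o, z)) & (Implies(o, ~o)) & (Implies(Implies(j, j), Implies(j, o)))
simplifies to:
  False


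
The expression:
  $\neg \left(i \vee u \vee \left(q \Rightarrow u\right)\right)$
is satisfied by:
  {q: True, u: False, i: False}


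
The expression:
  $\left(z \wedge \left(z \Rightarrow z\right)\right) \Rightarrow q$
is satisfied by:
  {q: True, z: False}
  {z: False, q: False}
  {z: True, q: True}


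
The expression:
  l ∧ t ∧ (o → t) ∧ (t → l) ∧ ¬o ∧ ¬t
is never true.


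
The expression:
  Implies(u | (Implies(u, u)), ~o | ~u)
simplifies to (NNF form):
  ~o | ~u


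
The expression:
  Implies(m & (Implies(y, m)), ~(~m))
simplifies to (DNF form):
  True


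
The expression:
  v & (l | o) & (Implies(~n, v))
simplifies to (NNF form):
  v & (l | o)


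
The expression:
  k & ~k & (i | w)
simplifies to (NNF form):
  False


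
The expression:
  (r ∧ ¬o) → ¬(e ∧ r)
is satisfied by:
  {o: True, e: False, r: False}
  {e: False, r: False, o: False}
  {r: True, o: True, e: False}
  {r: True, e: False, o: False}
  {o: True, e: True, r: False}
  {e: True, o: False, r: False}
  {r: True, e: True, o: True}


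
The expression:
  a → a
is always true.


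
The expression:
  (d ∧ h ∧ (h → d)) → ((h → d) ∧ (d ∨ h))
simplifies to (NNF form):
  True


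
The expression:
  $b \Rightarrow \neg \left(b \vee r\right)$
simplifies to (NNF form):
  $\neg b$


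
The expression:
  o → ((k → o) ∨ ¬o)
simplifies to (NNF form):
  True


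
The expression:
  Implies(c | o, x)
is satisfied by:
  {x: True, o: False, c: False}
  {x: True, c: True, o: False}
  {x: True, o: True, c: False}
  {x: True, c: True, o: True}
  {c: False, o: False, x: False}
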